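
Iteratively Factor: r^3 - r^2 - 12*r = (r + 3)*(r^2 - 4*r) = r*(r + 3)*(r - 4)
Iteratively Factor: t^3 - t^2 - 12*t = (t)*(t^2 - t - 12) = t*(t - 4)*(t + 3)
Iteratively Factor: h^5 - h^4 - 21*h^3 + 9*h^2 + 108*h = (h - 3)*(h^4 + 2*h^3 - 15*h^2 - 36*h) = (h - 3)*(h + 3)*(h^3 - h^2 - 12*h) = (h - 4)*(h - 3)*(h + 3)*(h^2 + 3*h) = (h - 4)*(h - 3)*(h + 3)^2*(h)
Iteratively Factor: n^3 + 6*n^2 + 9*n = (n + 3)*(n^2 + 3*n) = (n + 3)^2*(n)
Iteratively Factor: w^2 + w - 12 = (w - 3)*(w + 4)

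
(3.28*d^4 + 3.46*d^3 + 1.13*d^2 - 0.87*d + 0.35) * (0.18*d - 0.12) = 0.5904*d^5 + 0.2292*d^4 - 0.2118*d^3 - 0.2922*d^2 + 0.1674*d - 0.042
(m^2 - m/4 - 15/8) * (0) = 0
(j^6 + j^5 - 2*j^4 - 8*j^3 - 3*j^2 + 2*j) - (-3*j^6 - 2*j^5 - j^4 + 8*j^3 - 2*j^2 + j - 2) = 4*j^6 + 3*j^5 - j^4 - 16*j^3 - j^2 + j + 2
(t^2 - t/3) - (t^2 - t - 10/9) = 2*t/3 + 10/9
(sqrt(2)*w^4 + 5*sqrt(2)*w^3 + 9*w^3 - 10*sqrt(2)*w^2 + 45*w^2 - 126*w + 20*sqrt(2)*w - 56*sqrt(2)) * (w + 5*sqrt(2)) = sqrt(2)*w^5 + 5*sqrt(2)*w^4 + 19*w^4 + 35*sqrt(2)*w^3 + 95*w^3 - 226*w^2 + 245*sqrt(2)*w^2 - 686*sqrt(2)*w + 200*w - 560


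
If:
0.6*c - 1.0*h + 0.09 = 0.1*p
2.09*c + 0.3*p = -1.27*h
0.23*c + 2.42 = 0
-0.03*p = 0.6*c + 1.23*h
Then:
No Solution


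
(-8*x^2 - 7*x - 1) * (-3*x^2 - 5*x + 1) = 24*x^4 + 61*x^3 + 30*x^2 - 2*x - 1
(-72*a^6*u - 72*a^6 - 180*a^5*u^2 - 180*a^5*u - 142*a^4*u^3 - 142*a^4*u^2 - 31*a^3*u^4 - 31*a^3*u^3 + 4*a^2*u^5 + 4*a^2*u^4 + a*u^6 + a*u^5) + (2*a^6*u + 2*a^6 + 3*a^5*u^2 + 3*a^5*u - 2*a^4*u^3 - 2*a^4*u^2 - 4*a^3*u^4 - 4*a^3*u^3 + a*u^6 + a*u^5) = -70*a^6*u - 70*a^6 - 177*a^5*u^2 - 177*a^5*u - 144*a^4*u^3 - 144*a^4*u^2 - 35*a^3*u^4 - 35*a^3*u^3 + 4*a^2*u^5 + 4*a^2*u^4 + 2*a*u^6 + 2*a*u^5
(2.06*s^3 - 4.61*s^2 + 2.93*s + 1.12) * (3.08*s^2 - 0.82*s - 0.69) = 6.3448*s^5 - 15.888*s^4 + 11.3832*s^3 + 4.2279*s^2 - 2.9401*s - 0.7728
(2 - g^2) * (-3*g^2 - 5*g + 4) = 3*g^4 + 5*g^3 - 10*g^2 - 10*g + 8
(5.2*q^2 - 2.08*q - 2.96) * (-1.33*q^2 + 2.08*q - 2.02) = -6.916*q^4 + 13.5824*q^3 - 10.8936*q^2 - 1.9552*q + 5.9792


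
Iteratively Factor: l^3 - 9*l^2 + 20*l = (l - 4)*(l^2 - 5*l) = (l - 5)*(l - 4)*(l)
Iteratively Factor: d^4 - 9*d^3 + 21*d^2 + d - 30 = (d - 5)*(d^3 - 4*d^2 + d + 6) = (d - 5)*(d - 3)*(d^2 - d - 2) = (d - 5)*(d - 3)*(d - 2)*(d + 1)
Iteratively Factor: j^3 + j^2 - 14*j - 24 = (j - 4)*(j^2 + 5*j + 6) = (j - 4)*(j + 2)*(j + 3)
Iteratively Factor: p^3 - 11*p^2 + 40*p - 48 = (p - 3)*(p^2 - 8*p + 16) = (p - 4)*(p - 3)*(p - 4)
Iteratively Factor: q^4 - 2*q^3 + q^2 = (q)*(q^3 - 2*q^2 + q) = q^2*(q^2 - 2*q + 1) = q^2*(q - 1)*(q - 1)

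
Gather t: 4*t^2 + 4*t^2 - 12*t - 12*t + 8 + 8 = 8*t^2 - 24*t + 16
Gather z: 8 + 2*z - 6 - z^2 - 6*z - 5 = -z^2 - 4*z - 3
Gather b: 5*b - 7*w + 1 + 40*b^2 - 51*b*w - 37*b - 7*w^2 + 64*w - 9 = 40*b^2 + b*(-51*w - 32) - 7*w^2 + 57*w - 8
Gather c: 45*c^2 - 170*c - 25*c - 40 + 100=45*c^2 - 195*c + 60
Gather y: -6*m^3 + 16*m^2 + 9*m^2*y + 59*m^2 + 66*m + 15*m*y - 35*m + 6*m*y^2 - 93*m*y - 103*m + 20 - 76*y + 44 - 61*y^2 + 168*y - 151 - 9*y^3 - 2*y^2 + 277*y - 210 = -6*m^3 + 75*m^2 - 72*m - 9*y^3 + y^2*(6*m - 63) + y*(9*m^2 - 78*m + 369) - 297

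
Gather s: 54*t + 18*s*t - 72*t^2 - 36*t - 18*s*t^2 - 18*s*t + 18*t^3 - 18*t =-18*s*t^2 + 18*t^3 - 72*t^2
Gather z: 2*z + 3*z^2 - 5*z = 3*z^2 - 3*z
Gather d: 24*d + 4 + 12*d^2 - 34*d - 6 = 12*d^2 - 10*d - 2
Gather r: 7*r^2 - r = 7*r^2 - r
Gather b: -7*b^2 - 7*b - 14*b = -7*b^2 - 21*b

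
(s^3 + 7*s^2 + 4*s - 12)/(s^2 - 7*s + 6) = (s^2 + 8*s + 12)/(s - 6)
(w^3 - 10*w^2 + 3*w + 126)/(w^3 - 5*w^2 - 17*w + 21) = (w - 6)/(w - 1)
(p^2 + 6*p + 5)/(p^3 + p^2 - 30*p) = (p^2 + 6*p + 5)/(p*(p^2 + p - 30))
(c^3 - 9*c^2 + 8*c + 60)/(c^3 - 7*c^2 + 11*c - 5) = (c^2 - 4*c - 12)/(c^2 - 2*c + 1)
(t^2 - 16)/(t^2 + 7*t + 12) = (t - 4)/(t + 3)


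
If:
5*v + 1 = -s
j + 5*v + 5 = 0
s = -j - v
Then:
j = -5/3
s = 7/3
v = -2/3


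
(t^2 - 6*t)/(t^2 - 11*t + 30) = t/(t - 5)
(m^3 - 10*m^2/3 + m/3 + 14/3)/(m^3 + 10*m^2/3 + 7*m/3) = (3*m^2 - 13*m + 14)/(m*(3*m + 7))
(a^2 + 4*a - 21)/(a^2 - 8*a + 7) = (a^2 + 4*a - 21)/(a^2 - 8*a + 7)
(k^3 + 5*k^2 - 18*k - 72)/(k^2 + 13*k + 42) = (k^2 - k - 12)/(k + 7)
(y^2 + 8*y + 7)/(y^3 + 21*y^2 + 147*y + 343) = (y + 1)/(y^2 + 14*y + 49)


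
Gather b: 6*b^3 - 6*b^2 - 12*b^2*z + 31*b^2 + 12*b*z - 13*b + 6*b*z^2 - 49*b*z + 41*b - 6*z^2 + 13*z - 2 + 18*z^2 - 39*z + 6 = 6*b^3 + b^2*(25 - 12*z) + b*(6*z^2 - 37*z + 28) + 12*z^2 - 26*z + 4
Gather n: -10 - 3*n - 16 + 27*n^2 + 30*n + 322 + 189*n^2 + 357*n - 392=216*n^2 + 384*n - 96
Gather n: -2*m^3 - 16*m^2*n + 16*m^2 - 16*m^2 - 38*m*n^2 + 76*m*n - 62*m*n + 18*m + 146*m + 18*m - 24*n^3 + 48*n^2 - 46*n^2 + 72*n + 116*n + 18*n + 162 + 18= -2*m^3 + 182*m - 24*n^3 + n^2*(2 - 38*m) + n*(-16*m^2 + 14*m + 206) + 180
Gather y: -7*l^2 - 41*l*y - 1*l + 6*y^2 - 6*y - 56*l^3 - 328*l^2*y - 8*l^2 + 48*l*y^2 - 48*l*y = -56*l^3 - 15*l^2 - l + y^2*(48*l + 6) + y*(-328*l^2 - 89*l - 6)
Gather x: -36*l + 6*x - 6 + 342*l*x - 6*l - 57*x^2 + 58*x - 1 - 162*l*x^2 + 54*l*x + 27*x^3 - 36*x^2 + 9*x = -42*l + 27*x^3 + x^2*(-162*l - 93) + x*(396*l + 73) - 7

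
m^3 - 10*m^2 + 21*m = m*(m - 7)*(m - 3)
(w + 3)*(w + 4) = w^2 + 7*w + 12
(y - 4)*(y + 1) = y^2 - 3*y - 4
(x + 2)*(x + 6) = x^2 + 8*x + 12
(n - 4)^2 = n^2 - 8*n + 16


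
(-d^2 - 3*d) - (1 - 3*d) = -d^2 - 1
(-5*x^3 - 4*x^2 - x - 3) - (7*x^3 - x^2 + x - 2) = -12*x^3 - 3*x^2 - 2*x - 1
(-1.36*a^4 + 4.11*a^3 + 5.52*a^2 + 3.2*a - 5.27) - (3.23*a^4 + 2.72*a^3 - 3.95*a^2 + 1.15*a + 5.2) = -4.59*a^4 + 1.39*a^3 + 9.47*a^2 + 2.05*a - 10.47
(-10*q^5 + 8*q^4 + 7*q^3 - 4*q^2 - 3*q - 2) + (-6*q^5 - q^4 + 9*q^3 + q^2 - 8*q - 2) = -16*q^5 + 7*q^4 + 16*q^3 - 3*q^2 - 11*q - 4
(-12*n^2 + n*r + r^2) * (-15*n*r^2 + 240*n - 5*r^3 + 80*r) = 180*n^3*r^2 - 2880*n^3 + 45*n^2*r^3 - 720*n^2*r - 20*n*r^4 + 320*n*r^2 - 5*r^5 + 80*r^3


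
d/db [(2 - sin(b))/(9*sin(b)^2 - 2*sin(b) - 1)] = (9*sin(b)^2 - 36*sin(b) + 5)*cos(b)/(9*sin(b)^2 - 2*sin(b) - 1)^2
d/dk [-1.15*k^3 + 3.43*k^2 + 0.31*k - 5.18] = -3.45*k^2 + 6.86*k + 0.31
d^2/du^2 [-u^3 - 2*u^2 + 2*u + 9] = -6*u - 4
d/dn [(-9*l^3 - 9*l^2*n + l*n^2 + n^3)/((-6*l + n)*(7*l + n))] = (387*l^4 - 66*l^3*n - 116*l^2*n^2 + 2*l*n^3 + n^4)/(1764*l^4 - 84*l^3*n - 83*l^2*n^2 + 2*l*n^3 + n^4)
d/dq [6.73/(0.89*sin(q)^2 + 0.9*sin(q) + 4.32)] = -(11.9794*sin(q) + 6.057)*cos(q)/(0.89*sin(q)^2 + 0.9*sin(q) + 4.32)^2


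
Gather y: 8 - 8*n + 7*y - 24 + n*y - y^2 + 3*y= -8*n - y^2 + y*(n + 10) - 16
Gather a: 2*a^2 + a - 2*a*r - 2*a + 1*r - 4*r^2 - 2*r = 2*a^2 + a*(-2*r - 1) - 4*r^2 - r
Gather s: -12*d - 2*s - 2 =-12*d - 2*s - 2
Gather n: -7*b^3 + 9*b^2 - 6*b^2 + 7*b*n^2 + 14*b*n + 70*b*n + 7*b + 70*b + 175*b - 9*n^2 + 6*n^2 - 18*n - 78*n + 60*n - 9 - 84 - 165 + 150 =-7*b^3 + 3*b^2 + 252*b + n^2*(7*b - 3) + n*(84*b - 36) - 108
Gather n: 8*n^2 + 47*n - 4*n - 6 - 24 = 8*n^2 + 43*n - 30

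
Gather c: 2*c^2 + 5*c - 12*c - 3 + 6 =2*c^2 - 7*c + 3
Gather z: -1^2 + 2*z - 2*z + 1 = 0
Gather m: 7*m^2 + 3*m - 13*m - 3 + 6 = 7*m^2 - 10*m + 3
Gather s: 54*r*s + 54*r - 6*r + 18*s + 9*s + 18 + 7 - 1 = 48*r + s*(54*r + 27) + 24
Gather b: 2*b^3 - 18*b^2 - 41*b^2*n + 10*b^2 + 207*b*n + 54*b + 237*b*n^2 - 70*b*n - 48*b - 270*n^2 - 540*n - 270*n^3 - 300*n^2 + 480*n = 2*b^3 + b^2*(-41*n - 8) + b*(237*n^2 + 137*n + 6) - 270*n^3 - 570*n^2 - 60*n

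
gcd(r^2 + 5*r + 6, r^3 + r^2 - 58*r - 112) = r + 2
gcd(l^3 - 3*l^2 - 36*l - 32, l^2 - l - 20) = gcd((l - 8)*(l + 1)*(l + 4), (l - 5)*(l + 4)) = l + 4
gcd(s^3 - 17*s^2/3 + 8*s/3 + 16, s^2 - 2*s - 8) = s - 4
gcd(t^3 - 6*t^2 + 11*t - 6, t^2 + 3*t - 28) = 1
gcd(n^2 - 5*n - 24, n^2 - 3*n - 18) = n + 3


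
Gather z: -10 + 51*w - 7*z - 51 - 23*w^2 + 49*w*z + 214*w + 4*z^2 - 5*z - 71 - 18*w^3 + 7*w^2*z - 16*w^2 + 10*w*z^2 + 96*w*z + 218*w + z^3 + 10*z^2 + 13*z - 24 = -18*w^3 - 39*w^2 + 483*w + z^3 + z^2*(10*w + 14) + z*(7*w^2 + 145*w + 1) - 156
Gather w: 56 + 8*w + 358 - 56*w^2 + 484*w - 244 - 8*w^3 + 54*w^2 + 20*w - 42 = -8*w^3 - 2*w^2 + 512*w + 128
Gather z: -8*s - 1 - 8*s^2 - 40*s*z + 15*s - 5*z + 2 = -8*s^2 + 7*s + z*(-40*s - 5) + 1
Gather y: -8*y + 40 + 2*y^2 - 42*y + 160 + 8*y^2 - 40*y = 10*y^2 - 90*y + 200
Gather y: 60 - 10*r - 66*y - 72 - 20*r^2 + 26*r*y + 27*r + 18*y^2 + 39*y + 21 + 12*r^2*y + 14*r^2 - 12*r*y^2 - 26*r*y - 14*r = -6*r^2 + 3*r + y^2*(18 - 12*r) + y*(12*r^2 - 27) + 9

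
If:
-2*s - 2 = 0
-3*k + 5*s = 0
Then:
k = -5/3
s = -1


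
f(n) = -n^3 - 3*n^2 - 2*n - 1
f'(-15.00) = -587.00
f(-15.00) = 2729.00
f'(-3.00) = -11.00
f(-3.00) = 5.00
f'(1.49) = -17.60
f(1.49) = -13.95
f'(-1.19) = 0.89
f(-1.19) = -1.18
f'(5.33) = -119.21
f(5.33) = -248.31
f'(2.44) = -34.50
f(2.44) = -38.27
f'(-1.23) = 0.84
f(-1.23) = -1.22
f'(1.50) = -17.75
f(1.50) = -14.12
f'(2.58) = -37.45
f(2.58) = -43.30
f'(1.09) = -12.10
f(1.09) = -8.04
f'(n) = -3*n^2 - 6*n - 2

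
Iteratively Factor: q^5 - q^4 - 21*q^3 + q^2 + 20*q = (q + 4)*(q^4 - 5*q^3 - q^2 + 5*q) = (q + 1)*(q + 4)*(q^3 - 6*q^2 + 5*q) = (q - 5)*(q + 1)*(q + 4)*(q^2 - q) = (q - 5)*(q - 1)*(q + 1)*(q + 4)*(q)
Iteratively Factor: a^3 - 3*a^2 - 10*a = (a)*(a^2 - 3*a - 10) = a*(a + 2)*(a - 5)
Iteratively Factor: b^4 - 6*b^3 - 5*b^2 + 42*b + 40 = (b - 4)*(b^3 - 2*b^2 - 13*b - 10) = (b - 4)*(b + 1)*(b^2 - 3*b - 10) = (b - 4)*(b + 1)*(b + 2)*(b - 5)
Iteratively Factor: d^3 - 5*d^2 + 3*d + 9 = (d - 3)*(d^2 - 2*d - 3) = (d - 3)*(d + 1)*(d - 3)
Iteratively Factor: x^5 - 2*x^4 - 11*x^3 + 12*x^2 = (x - 4)*(x^4 + 2*x^3 - 3*x^2) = x*(x - 4)*(x^3 + 2*x^2 - 3*x) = x^2*(x - 4)*(x^2 + 2*x - 3) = x^2*(x - 4)*(x - 1)*(x + 3)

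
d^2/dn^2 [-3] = 0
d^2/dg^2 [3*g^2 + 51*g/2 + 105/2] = 6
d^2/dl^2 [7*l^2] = 14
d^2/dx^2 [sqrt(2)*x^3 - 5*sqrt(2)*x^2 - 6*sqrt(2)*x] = sqrt(2)*(6*x - 10)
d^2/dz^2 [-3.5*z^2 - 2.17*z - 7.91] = -7.00000000000000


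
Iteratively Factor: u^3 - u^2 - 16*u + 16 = (u - 1)*(u^2 - 16) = (u - 4)*(u - 1)*(u + 4)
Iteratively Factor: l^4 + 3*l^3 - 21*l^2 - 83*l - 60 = (l + 4)*(l^3 - l^2 - 17*l - 15) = (l - 5)*(l + 4)*(l^2 + 4*l + 3) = (l - 5)*(l + 1)*(l + 4)*(l + 3)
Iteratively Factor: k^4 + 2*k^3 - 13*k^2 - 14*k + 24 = (k + 4)*(k^3 - 2*k^2 - 5*k + 6) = (k + 2)*(k + 4)*(k^2 - 4*k + 3) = (k - 3)*(k + 2)*(k + 4)*(k - 1)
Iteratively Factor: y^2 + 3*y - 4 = (y - 1)*(y + 4)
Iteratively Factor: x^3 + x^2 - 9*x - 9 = (x - 3)*(x^2 + 4*x + 3) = (x - 3)*(x + 3)*(x + 1)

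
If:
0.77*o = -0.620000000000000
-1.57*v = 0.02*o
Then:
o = -0.81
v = 0.01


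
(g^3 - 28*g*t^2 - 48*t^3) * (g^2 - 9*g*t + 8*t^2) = g^5 - 9*g^4*t - 20*g^3*t^2 + 204*g^2*t^3 + 208*g*t^4 - 384*t^5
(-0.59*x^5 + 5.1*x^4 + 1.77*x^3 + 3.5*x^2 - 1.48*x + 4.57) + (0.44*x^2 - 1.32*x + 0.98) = -0.59*x^5 + 5.1*x^4 + 1.77*x^3 + 3.94*x^2 - 2.8*x + 5.55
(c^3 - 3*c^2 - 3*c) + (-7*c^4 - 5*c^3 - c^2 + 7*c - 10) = -7*c^4 - 4*c^3 - 4*c^2 + 4*c - 10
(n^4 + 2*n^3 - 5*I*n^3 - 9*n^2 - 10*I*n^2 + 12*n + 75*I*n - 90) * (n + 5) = n^5 + 7*n^4 - 5*I*n^4 + n^3 - 35*I*n^3 - 33*n^2 + 25*I*n^2 - 30*n + 375*I*n - 450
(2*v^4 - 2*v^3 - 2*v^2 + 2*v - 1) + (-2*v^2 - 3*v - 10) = 2*v^4 - 2*v^3 - 4*v^2 - v - 11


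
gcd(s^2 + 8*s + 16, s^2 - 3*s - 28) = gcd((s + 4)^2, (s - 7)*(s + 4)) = s + 4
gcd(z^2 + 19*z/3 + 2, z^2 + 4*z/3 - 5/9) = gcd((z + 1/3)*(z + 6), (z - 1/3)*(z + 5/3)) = 1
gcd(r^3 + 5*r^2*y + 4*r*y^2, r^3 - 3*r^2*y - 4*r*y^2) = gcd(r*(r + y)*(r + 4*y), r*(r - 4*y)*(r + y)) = r^2 + r*y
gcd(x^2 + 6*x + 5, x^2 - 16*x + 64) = 1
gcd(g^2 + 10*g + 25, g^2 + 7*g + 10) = g + 5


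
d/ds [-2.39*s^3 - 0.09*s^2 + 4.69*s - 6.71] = -7.17*s^2 - 0.18*s + 4.69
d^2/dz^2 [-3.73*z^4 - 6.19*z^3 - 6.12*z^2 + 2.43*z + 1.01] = -44.76*z^2 - 37.14*z - 12.24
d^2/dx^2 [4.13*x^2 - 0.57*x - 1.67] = 8.26000000000000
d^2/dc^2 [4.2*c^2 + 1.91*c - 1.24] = 8.40000000000000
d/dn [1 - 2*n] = -2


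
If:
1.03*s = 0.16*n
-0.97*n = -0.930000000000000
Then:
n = 0.96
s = 0.15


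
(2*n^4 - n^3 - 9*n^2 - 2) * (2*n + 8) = 4*n^5 + 14*n^4 - 26*n^3 - 72*n^2 - 4*n - 16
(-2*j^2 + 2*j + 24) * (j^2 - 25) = -2*j^4 + 2*j^3 + 74*j^2 - 50*j - 600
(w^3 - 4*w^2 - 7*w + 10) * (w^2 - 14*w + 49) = w^5 - 18*w^4 + 98*w^3 - 88*w^2 - 483*w + 490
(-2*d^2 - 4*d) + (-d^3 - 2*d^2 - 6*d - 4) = -d^3 - 4*d^2 - 10*d - 4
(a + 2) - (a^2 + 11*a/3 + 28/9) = -a^2 - 8*a/3 - 10/9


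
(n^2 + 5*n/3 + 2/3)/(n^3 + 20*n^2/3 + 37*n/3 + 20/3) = (3*n + 2)/(3*n^2 + 17*n + 20)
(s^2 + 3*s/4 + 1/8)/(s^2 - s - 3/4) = (4*s + 1)/(2*(2*s - 3))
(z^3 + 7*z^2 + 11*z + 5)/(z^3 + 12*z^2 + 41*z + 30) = (z + 1)/(z + 6)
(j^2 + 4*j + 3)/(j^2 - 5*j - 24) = (j + 1)/(j - 8)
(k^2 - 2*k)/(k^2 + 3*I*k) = (k - 2)/(k + 3*I)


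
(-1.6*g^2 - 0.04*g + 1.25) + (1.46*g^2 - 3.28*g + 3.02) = -0.14*g^2 - 3.32*g + 4.27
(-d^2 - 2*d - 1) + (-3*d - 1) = -d^2 - 5*d - 2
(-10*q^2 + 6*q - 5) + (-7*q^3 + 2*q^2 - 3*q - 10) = -7*q^3 - 8*q^2 + 3*q - 15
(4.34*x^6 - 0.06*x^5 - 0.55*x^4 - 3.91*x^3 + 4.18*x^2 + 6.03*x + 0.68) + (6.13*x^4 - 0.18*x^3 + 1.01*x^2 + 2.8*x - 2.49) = 4.34*x^6 - 0.06*x^5 + 5.58*x^4 - 4.09*x^3 + 5.19*x^2 + 8.83*x - 1.81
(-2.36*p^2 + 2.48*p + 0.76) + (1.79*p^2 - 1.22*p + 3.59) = -0.57*p^2 + 1.26*p + 4.35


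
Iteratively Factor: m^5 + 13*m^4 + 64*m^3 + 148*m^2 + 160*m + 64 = (m + 4)*(m^4 + 9*m^3 + 28*m^2 + 36*m + 16) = (m + 1)*(m + 4)*(m^3 + 8*m^2 + 20*m + 16) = (m + 1)*(m + 4)^2*(m^2 + 4*m + 4) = (m + 1)*(m + 2)*(m + 4)^2*(m + 2)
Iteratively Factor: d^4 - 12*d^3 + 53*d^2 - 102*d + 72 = (d - 3)*(d^3 - 9*d^2 + 26*d - 24) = (d - 3)*(d - 2)*(d^2 - 7*d + 12) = (d - 4)*(d - 3)*(d - 2)*(d - 3)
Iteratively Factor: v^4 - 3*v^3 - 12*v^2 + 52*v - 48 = (v - 3)*(v^3 - 12*v + 16) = (v - 3)*(v - 2)*(v^2 + 2*v - 8) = (v - 3)*(v - 2)^2*(v + 4)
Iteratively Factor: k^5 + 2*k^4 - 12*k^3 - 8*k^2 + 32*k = (k - 2)*(k^4 + 4*k^3 - 4*k^2 - 16*k) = (k - 2)*(k + 4)*(k^3 - 4*k) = k*(k - 2)*(k + 4)*(k^2 - 4) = k*(k - 2)^2*(k + 4)*(k + 2)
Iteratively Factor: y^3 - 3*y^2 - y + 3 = (y - 1)*(y^2 - 2*y - 3) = (y - 1)*(y + 1)*(y - 3)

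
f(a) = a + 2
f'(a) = 1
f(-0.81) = 1.19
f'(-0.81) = 1.00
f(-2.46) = -0.46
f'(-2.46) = 1.00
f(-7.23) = -5.23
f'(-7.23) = 1.00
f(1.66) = 3.66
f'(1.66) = 1.00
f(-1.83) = 0.17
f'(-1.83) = 1.00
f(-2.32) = -0.32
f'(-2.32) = 1.00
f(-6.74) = -4.74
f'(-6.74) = 1.00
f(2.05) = 4.05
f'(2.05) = 1.00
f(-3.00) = -1.00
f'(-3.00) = 1.00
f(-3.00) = -1.00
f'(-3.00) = 1.00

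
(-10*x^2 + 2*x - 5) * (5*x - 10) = -50*x^3 + 110*x^2 - 45*x + 50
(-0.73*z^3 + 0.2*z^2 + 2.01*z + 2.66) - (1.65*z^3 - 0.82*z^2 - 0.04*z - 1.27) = -2.38*z^3 + 1.02*z^2 + 2.05*z + 3.93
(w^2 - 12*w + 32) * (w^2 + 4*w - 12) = w^4 - 8*w^3 - 28*w^2 + 272*w - 384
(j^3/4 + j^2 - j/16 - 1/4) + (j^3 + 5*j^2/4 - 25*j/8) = 5*j^3/4 + 9*j^2/4 - 51*j/16 - 1/4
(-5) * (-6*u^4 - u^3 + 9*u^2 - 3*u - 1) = 30*u^4 + 5*u^3 - 45*u^2 + 15*u + 5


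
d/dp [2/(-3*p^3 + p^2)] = 2*(9*p - 2)/(p^3*(3*p - 1)^2)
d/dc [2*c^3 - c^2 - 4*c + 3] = 6*c^2 - 2*c - 4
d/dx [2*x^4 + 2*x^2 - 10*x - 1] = 8*x^3 + 4*x - 10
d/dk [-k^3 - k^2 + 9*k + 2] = -3*k^2 - 2*k + 9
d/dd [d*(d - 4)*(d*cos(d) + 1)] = -d*(d - 4)*(d*sin(d) - cos(d)) + d*(d*cos(d) + 1) + (d - 4)*(d*cos(d) + 1)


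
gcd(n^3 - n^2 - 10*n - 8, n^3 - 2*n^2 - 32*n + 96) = n - 4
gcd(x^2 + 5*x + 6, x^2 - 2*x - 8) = x + 2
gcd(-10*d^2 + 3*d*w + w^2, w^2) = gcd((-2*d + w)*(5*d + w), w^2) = 1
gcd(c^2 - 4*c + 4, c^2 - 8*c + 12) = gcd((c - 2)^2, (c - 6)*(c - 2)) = c - 2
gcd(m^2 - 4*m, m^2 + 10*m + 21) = 1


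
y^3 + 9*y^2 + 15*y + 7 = (y + 1)^2*(y + 7)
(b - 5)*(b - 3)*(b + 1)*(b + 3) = b^4 - 4*b^3 - 14*b^2 + 36*b + 45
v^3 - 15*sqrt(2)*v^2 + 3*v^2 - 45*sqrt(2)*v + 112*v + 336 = (v + 3)*(v - 8*sqrt(2))*(v - 7*sqrt(2))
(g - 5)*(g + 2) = g^2 - 3*g - 10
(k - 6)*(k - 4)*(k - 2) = k^3 - 12*k^2 + 44*k - 48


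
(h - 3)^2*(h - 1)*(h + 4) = h^4 - 3*h^3 - 13*h^2 + 51*h - 36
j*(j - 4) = j^2 - 4*j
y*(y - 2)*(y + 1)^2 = y^4 - 3*y^2 - 2*y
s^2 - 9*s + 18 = (s - 6)*(s - 3)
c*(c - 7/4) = c^2 - 7*c/4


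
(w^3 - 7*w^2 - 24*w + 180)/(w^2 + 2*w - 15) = (w^2 - 12*w + 36)/(w - 3)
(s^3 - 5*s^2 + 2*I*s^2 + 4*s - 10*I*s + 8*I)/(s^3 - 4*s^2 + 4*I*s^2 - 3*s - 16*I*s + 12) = (s^2 + s*(-1 + 2*I) - 2*I)/(s^2 + 4*I*s - 3)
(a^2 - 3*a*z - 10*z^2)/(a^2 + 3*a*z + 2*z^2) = (a - 5*z)/(a + z)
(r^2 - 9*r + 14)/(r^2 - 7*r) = (r - 2)/r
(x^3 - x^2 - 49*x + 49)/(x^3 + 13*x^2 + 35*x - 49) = (x - 7)/(x + 7)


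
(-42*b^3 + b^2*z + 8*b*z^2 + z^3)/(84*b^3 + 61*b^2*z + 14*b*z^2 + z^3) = (-2*b + z)/(4*b + z)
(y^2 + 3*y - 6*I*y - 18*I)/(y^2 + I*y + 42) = (y + 3)/(y + 7*I)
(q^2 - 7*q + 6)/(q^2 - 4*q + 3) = (q - 6)/(q - 3)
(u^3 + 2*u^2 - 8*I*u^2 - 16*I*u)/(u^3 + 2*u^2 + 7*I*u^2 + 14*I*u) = (u - 8*I)/(u + 7*I)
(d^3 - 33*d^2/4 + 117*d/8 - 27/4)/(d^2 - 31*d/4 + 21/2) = (8*d^2 - 18*d + 9)/(2*(4*d - 7))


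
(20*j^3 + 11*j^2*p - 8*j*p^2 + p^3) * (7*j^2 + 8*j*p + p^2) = 140*j^5 + 237*j^4*p + 52*j^3*p^2 - 46*j^2*p^3 + p^5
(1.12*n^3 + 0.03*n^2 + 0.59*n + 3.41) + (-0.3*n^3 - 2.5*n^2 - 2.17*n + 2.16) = 0.82*n^3 - 2.47*n^2 - 1.58*n + 5.57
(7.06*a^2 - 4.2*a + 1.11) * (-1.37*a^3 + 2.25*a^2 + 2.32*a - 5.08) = -9.6722*a^5 + 21.639*a^4 + 5.4085*a^3 - 43.1113*a^2 + 23.9112*a - 5.6388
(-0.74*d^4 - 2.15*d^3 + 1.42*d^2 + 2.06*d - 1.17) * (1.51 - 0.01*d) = 0.0074*d^5 - 1.0959*d^4 - 3.2607*d^3 + 2.1236*d^2 + 3.1223*d - 1.7667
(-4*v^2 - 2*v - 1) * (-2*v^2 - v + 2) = 8*v^4 + 8*v^3 - 4*v^2 - 3*v - 2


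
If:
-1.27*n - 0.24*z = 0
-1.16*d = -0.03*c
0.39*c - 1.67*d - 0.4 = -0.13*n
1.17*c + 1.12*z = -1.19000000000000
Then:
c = 1.00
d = 0.03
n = 0.40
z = -2.11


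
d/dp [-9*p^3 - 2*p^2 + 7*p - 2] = -27*p^2 - 4*p + 7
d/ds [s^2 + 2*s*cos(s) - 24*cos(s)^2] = -2*s*sin(s) + 2*s + 24*sin(2*s) + 2*cos(s)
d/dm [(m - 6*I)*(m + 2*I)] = 2*m - 4*I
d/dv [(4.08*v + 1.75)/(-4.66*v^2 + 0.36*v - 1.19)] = (19.0128*v^2 + 16.31*v - 5.4852)/(21.7156*v^4 - 3.3552*v^3 + 11.2204*v^2 - 0.8568*v + 1.4161)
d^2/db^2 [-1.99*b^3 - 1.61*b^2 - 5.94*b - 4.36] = -11.94*b - 3.22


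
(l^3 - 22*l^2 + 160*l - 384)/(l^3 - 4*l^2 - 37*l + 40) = (l^2 - 14*l + 48)/(l^2 + 4*l - 5)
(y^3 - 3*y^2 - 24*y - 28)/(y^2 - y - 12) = (-y^3 + 3*y^2 + 24*y + 28)/(-y^2 + y + 12)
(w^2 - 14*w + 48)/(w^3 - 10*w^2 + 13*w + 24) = (w - 6)/(w^2 - 2*w - 3)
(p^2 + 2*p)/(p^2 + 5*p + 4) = p*(p + 2)/(p^2 + 5*p + 4)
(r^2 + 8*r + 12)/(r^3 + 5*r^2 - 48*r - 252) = (r + 2)/(r^2 - r - 42)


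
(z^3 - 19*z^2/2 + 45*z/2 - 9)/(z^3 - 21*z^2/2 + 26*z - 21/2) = (z - 6)/(z - 7)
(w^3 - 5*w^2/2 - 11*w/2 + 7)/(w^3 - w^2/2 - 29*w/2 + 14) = (w + 2)/(w + 4)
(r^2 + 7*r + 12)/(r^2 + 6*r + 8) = (r + 3)/(r + 2)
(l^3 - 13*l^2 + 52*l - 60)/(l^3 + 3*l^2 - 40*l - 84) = (l^2 - 7*l + 10)/(l^2 + 9*l + 14)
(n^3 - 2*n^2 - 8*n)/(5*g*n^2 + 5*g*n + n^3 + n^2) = (n^2 - 2*n - 8)/(5*g*n + 5*g + n^2 + n)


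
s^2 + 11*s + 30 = (s + 5)*(s + 6)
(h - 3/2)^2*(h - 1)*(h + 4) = h^4 - 43*h^2/4 + 75*h/4 - 9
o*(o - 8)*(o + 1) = o^3 - 7*o^2 - 8*o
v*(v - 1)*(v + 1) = v^3 - v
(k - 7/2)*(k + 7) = k^2 + 7*k/2 - 49/2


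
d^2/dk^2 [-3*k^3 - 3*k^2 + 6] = -18*k - 6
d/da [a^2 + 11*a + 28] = 2*a + 11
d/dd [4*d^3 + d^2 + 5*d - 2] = 12*d^2 + 2*d + 5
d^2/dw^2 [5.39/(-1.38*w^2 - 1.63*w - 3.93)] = (20.529432*w^2 + 24.248532*w - 5.39*(2.76*w + 1.63)*(5.52*w + 3.26) + 58.464252)/(1.38*w^2 + 1.63*w + 3.93)^3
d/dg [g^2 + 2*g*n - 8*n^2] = 2*g + 2*n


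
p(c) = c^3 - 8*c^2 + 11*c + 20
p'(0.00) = 11.00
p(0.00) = 20.00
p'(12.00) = 251.00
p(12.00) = 728.00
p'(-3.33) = 97.55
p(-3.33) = -142.27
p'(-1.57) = 43.51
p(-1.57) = -20.86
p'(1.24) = -4.23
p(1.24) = 23.25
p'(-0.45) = 18.81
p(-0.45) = 13.34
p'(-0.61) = 21.88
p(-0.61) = 10.09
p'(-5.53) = 191.22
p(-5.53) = -454.59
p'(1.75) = -7.81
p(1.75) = 20.11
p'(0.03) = 10.52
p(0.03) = 20.32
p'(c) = 3*c^2 - 16*c + 11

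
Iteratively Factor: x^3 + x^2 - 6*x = (x)*(x^2 + x - 6) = x*(x + 3)*(x - 2)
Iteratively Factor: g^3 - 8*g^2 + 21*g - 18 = (g - 3)*(g^2 - 5*g + 6) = (g - 3)*(g - 2)*(g - 3)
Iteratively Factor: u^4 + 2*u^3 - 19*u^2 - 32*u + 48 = (u + 4)*(u^3 - 2*u^2 - 11*u + 12) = (u - 1)*(u + 4)*(u^2 - u - 12) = (u - 1)*(u + 3)*(u + 4)*(u - 4)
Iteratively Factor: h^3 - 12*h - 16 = (h - 4)*(h^2 + 4*h + 4) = (h - 4)*(h + 2)*(h + 2)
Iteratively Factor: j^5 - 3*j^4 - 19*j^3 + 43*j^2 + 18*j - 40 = (j - 1)*(j^4 - 2*j^3 - 21*j^2 + 22*j + 40) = (j - 1)*(j + 1)*(j^3 - 3*j^2 - 18*j + 40) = (j - 5)*(j - 1)*(j + 1)*(j^2 + 2*j - 8) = (j - 5)*(j - 1)*(j + 1)*(j + 4)*(j - 2)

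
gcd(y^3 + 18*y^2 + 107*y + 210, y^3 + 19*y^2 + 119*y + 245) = y^2 + 12*y + 35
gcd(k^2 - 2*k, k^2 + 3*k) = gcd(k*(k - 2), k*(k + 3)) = k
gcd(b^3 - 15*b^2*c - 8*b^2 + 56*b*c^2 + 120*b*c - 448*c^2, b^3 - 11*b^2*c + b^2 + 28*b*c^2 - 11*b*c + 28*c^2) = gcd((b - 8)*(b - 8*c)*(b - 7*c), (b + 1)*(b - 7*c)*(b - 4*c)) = b - 7*c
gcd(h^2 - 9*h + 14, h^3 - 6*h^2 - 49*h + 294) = h - 7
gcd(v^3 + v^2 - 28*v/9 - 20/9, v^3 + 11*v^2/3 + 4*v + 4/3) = v^2 + 8*v/3 + 4/3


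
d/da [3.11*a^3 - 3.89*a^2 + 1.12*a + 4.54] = 9.33*a^2 - 7.78*a + 1.12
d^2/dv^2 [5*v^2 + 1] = 10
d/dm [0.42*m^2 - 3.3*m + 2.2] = 0.84*m - 3.3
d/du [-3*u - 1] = -3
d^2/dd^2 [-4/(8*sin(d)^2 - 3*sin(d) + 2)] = 4*(256*sin(d)^4 - 72*sin(d)^3 - 439*sin(d)^2 + 150*sin(d) + 14)/(8*sin(d)^2 - 3*sin(d) + 2)^3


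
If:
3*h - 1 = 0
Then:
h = 1/3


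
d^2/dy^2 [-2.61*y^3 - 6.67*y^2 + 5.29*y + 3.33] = -15.66*y - 13.34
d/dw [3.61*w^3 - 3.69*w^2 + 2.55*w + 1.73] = 10.83*w^2 - 7.38*w + 2.55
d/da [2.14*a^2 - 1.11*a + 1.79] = 4.28*a - 1.11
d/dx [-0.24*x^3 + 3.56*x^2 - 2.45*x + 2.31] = -0.72*x^2 + 7.12*x - 2.45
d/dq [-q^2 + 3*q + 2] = 3 - 2*q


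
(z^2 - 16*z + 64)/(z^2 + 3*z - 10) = (z^2 - 16*z + 64)/(z^2 + 3*z - 10)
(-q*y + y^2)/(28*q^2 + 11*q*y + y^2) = y*(-q + y)/(28*q^2 + 11*q*y + y^2)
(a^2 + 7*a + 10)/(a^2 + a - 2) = (a + 5)/(a - 1)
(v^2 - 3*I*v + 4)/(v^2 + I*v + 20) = (v + I)/(v + 5*I)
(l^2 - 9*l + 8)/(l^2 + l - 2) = (l - 8)/(l + 2)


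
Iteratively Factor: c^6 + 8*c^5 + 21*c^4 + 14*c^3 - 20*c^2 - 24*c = (c - 1)*(c^5 + 9*c^4 + 30*c^3 + 44*c^2 + 24*c) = (c - 1)*(c + 2)*(c^4 + 7*c^3 + 16*c^2 + 12*c) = c*(c - 1)*(c + 2)*(c^3 + 7*c^2 + 16*c + 12) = c*(c - 1)*(c + 2)^2*(c^2 + 5*c + 6) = c*(c - 1)*(c + 2)^3*(c + 3)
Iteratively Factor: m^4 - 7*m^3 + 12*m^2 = (m)*(m^3 - 7*m^2 + 12*m) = m*(m - 4)*(m^2 - 3*m) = m*(m - 4)*(m - 3)*(m)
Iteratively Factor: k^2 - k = (k - 1)*(k)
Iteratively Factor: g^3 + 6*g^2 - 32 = (g - 2)*(g^2 + 8*g + 16) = (g - 2)*(g + 4)*(g + 4)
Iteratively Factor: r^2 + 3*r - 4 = (r + 4)*(r - 1)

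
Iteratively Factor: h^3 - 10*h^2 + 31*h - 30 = (h - 3)*(h^2 - 7*h + 10) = (h - 3)*(h - 2)*(h - 5)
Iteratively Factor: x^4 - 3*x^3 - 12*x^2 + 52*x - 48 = (x - 2)*(x^3 - x^2 - 14*x + 24) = (x - 3)*(x - 2)*(x^2 + 2*x - 8) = (x - 3)*(x - 2)*(x + 4)*(x - 2)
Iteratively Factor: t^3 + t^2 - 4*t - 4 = (t + 1)*(t^2 - 4) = (t - 2)*(t + 1)*(t + 2)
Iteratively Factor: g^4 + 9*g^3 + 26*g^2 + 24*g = (g + 4)*(g^3 + 5*g^2 + 6*g) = (g + 3)*(g + 4)*(g^2 + 2*g) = (g + 2)*(g + 3)*(g + 4)*(g)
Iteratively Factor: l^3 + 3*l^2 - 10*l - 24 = (l - 3)*(l^2 + 6*l + 8) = (l - 3)*(l + 2)*(l + 4)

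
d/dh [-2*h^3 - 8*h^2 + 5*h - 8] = -6*h^2 - 16*h + 5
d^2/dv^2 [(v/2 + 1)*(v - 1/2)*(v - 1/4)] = 3*v + 5/4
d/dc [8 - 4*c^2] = -8*c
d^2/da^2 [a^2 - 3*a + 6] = 2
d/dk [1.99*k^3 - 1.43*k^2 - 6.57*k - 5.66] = 5.97*k^2 - 2.86*k - 6.57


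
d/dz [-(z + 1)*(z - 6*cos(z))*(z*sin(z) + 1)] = -(z + 1)*(z - 6*cos(z))*(z*cos(z) + sin(z)) - (z + 1)*(z*sin(z) + 1)*(6*sin(z) + 1) - (z - 6*cos(z))*(z*sin(z) + 1)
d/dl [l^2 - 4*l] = 2*l - 4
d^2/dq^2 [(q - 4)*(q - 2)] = 2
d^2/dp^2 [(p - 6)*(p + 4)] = 2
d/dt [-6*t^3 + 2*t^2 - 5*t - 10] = -18*t^2 + 4*t - 5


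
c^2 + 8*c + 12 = (c + 2)*(c + 6)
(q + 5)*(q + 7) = q^2 + 12*q + 35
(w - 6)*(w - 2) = w^2 - 8*w + 12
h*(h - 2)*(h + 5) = h^3 + 3*h^2 - 10*h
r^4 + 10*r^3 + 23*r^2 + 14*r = r*(r + 1)*(r + 2)*(r + 7)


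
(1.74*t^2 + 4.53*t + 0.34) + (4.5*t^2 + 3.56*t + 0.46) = 6.24*t^2 + 8.09*t + 0.8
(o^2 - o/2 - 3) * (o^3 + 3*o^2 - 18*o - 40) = o^5 + 5*o^4/2 - 45*o^3/2 - 40*o^2 + 74*o + 120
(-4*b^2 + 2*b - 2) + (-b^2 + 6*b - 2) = -5*b^2 + 8*b - 4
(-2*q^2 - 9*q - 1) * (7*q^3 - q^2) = -14*q^5 - 61*q^4 + 2*q^3 + q^2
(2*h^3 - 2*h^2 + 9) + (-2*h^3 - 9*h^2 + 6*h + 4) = -11*h^2 + 6*h + 13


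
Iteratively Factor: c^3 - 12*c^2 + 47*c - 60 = (c - 3)*(c^2 - 9*c + 20) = (c - 5)*(c - 3)*(c - 4)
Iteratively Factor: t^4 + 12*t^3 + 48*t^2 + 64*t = (t)*(t^3 + 12*t^2 + 48*t + 64) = t*(t + 4)*(t^2 + 8*t + 16) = t*(t + 4)^2*(t + 4)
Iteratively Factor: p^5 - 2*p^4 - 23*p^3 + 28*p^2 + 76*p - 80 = (p - 2)*(p^4 - 23*p^2 - 18*p + 40) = (p - 2)*(p - 1)*(p^3 + p^2 - 22*p - 40) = (p - 5)*(p - 2)*(p - 1)*(p^2 + 6*p + 8) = (p - 5)*(p - 2)*(p - 1)*(p + 2)*(p + 4)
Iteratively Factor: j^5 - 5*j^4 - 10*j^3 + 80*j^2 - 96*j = (j - 3)*(j^4 - 2*j^3 - 16*j^2 + 32*j) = j*(j - 3)*(j^3 - 2*j^2 - 16*j + 32) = j*(j - 3)*(j - 2)*(j^2 - 16) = j*(j - 4)*(j - 3)*(j - 2)*(j + 4)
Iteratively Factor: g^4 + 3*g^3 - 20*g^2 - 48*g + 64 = (g + 4)*(g^3 - g^2 - 16*g + 16) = (g + 4)^2*(g^2 - 5*g + 4) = (g - 1)*(g + 4)^2*(g - 4)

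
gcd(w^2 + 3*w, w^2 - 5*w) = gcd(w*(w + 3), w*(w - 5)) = w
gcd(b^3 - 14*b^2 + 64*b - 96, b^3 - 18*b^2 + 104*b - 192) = b^2 - 10*b + 24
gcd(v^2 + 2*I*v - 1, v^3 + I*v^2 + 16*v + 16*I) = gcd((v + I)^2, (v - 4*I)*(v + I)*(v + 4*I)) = v + I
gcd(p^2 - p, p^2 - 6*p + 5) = p - 1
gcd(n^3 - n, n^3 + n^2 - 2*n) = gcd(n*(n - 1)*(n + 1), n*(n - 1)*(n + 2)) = n^2 - n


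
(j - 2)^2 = j^2 - 4*j + 4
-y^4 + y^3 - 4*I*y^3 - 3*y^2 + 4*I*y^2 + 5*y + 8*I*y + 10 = (y - 2)*(y + 5*I)*(I*y + 1)*(I*y + I)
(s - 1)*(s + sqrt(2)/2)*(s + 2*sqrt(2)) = s^3 - s^2 + 5*sqrt(2)*s^2/2 - 5*sqrt(2)*s/2 + 2*s - 2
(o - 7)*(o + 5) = o^2 - 2*o - 35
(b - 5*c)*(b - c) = b^2 - 6*b*c + 5*c^2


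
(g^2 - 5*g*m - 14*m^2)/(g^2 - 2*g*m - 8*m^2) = (g - 7*m)/(g - 4*m)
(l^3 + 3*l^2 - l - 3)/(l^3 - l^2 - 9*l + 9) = (l + 1)/(l - 3)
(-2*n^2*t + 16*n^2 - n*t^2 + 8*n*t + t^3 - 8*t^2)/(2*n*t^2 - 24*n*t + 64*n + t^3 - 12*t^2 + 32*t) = (-2*n^2 - n*t + t^2)/(2*n*t - 8*n + t^2 - 4*t)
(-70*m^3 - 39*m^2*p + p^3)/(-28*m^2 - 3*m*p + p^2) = (10*m^2 + 7*m*p + p^2)/(4*m + p)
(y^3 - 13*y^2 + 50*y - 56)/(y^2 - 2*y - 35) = (y^2 - 6*y + 8)/(y + 5)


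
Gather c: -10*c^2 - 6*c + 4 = -10*c^2 - 6*c + 4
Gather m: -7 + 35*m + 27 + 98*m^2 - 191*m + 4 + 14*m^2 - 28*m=112*m^2 - 184*m + 24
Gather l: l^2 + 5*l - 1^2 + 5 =l^2 + 5*l + 4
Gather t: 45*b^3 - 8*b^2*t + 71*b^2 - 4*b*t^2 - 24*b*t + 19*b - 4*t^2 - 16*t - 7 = 45*b^3 + 71*b^2 + 19*b + t^2*(-4*b - 4) + t*(-8*b^2 - 24*b - 16) - 7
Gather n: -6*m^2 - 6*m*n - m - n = -6*m^2 - m + n*(-6*m - 1)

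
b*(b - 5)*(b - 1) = b^3 - 6*b^2 + 5*b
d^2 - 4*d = d*(d - 4)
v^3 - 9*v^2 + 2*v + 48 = (v - 8)*(v - 3)*(v + 2)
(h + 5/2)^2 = h^2 + 5*h + 25/4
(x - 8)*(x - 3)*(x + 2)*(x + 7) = x^4 - 2*x^3 - 61*x^2 + 62*x + 336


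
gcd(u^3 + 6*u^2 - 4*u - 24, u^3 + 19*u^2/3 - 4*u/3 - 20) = u^2 + 8*u + 12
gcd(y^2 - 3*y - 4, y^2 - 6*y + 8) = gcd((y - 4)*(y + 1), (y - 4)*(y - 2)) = y - 4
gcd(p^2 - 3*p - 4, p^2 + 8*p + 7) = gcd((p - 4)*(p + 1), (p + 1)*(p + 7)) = p + 1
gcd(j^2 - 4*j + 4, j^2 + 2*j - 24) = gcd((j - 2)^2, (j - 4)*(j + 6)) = 1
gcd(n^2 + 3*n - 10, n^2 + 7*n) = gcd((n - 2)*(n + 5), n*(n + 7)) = 1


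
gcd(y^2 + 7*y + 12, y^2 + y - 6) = y + 3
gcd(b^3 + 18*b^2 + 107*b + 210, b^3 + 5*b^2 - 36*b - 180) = b^2 + 11*b + 30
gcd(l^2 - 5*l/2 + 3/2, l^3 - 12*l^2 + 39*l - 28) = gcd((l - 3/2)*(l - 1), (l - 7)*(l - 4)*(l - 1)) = l - 1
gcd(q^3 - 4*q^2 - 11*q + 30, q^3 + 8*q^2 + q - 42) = q^2 + q - 6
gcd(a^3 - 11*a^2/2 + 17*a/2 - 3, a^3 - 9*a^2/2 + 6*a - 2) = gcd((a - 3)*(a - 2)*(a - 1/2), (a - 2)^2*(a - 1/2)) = a^2 - 5*a/2 + 1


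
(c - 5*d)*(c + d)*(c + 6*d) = c^3 + 2*c^2*d - 29*c*d^2 - 30*d^3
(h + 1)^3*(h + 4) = h^4 + 7*h^3 + 15*h^2 + 13*h + 4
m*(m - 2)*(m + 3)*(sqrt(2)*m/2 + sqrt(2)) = sqrt(2)*m^4/2 + 3*sqrt(2)*m^3/2 - 2*sqrt(2)*m^2 - 6*sqrt(2)*m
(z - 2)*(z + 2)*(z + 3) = z^3 + 3*z^2 - 4*z - 12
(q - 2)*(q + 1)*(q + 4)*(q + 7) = q^4 + 10*q^3 + 15*q^2 - 50*q - 56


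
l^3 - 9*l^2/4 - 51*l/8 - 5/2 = (l - 4)*(l + 1/2)*(l + 5/4)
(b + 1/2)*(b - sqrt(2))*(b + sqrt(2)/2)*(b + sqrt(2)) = b^4 + b^3/2 + sqrt(2)*b^3/2 - 2*b^2 + sqrt(2)*b^2/4 - sqrt(2)*b - b - sqrt(2)/2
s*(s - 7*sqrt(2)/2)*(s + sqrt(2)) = s^3 - 5*sqrt(2)*s^2/2 - 7*s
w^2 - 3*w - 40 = (w - 8)*(w + 5)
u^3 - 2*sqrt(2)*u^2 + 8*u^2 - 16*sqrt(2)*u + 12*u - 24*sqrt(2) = (u + 2)*(u + 6)*(u - 2*sqrt(2))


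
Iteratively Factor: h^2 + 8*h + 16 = (h + 4)*(h + 4)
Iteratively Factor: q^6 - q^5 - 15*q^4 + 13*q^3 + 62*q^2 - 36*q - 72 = (q + 2)*(q^5 - 3*q^4 - 9*q^3 + 31*q^2 - 36) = (q + 2)*(q + 3)*(q^4 - 6*q^3 + 9*q^2 + 4*q - 12) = (q - 2)*(q + 2)*(q + 3)*(q^3 - 4*q^2 + q + 6) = (q - 2)^2*(q + 2)*(q + 3)*(q^2 - 2*q - 3) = (q - 2)^2*(q + 1)*(q + 2)*(q + 3)*(q - 3)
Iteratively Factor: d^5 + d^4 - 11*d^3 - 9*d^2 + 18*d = (d)*(d^4 + d^3 - 11*d^2 - 9*d + 18) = d*(d - 1)*(d^3 + 2*d^2 - 9*d - 18) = d*(d - 1)*(d + 3)*(d^2 - d - 6) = d*(d - 1)*(d + 2)*(d + 3)*(d - 3)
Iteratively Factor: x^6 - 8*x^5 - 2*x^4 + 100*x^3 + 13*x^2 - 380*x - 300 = (x - 5)*(x^5 - 3*x^4 - 17*x^3 + 15*x^2 + 88*x + 60) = (x - 5)^2*(x^4 + 2*x^3 - 7*x^2 - 20*x - 12) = (x - 5)^2*(x + 2)*(x^3 - 7*x - 6) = (x - 5)^2*(x + 2)^2*(x^2 - 2*x - 3) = (x - 5)^2*(x + 1)*(x + 2)^2*(x - 3)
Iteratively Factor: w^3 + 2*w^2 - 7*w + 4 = (w + 4)*(w^2 - 2*w + 1) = (w - 1)*(w + 4)*(w - 1)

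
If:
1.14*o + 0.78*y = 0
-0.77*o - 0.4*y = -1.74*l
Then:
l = -0.072897761645493*y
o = -0.684210526315789*y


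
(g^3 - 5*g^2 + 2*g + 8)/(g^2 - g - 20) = (-g^3 + 5*g^2 - 2*g - 8)/(-g^2 + g + 20)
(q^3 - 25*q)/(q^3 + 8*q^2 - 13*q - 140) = q*(q - 5)/(q^2 + 3*q - 28)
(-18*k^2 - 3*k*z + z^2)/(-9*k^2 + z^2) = (-6*k + z)/(-3*k + z)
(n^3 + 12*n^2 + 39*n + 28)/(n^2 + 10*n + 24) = (n^2 + 8*n + 7)/(n + 6)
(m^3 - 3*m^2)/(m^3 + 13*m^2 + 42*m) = m*(m - 3)/(m^2 + 13*m + 42)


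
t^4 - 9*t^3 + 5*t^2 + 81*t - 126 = (t - 7)*(t - 3)*(t - 2)*(t + 3)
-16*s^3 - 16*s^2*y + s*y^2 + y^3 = (-4*s + y)*(s + y)*(4*s + y)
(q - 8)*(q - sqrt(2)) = q^2 - 8*q - sqrt(2)*q + 8*sqrt(2)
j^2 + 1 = (j - I)*(j + I)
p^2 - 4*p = p*(p - 4)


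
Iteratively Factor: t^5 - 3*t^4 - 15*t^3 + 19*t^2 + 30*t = (t - 2)*(t^4 - t^3 - 17*t^2 - 15*t) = (t - 2)*(t + 1)*(t^3 - 2*t^2 - 15*t) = (t - 5)*(t - 2)*(t + 1)*(t^2 + 3*t) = (t - 5)*(t - 2)*(t + 1)*(t + 3)*(t)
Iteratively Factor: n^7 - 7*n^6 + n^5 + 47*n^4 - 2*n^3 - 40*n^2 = (n - 5)*(n^6 - 2*n^5 - 9*n^4 + 2*n^3 + 8*n^2) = n*(n - 5)*(n^5 - 2*n^4 - 9*n^3 + 2*n^2 + 8*n) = n*(n - 5)*(n + 2)*(n^4 - 4*n^3 - n^2 + 4*n) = n*(n - 5)*(n - 4)*(n + 2)*(n^3 - n) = n^2*(n - 5)*(n - 4)*(n + 2)*(n^2 - 1) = n^2*(n - 5)*(n - 4)*(n - 1)*(n + 2)*(n + 1)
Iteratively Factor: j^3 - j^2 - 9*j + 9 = (j - 1)*(j^2 - 9) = (j - 3)*(j - 1)*(j + 3)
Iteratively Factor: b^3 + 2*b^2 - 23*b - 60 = (b + 4)*(b^2 - 2*b - 15) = (b - 5)*(b + 4)*(b + 3)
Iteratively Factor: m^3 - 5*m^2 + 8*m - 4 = (m - 2)*(m^2 - 3*m + 2) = (m - 2)*(m - 1)*(m - 2)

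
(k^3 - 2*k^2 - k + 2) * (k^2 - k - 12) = k^5 - 3*k^4 - 11*k^3 + 27*k^2 + 10*k - 24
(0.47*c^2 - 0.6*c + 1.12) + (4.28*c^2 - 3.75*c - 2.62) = 4.75*c^2 - 4.35*c - 1.5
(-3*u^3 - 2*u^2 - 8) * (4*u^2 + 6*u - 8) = -12*u^5 - 26*u^4 + 12*u^3 - 16*u^2 - 48*u + 64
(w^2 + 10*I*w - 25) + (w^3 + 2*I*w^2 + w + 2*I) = w^3 + w^2 + 2*I*w^2 + w + 10*I*w - 25 + 2*I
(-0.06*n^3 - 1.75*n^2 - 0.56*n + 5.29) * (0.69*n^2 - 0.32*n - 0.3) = -0.0414*n^5 - 1.1883*n^4 + 0.1916*n^3 + 4.3543*n^2 - 1.5248*n - 1.587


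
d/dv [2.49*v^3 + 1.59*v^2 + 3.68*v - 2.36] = 7.47*v^2 + 3.18*v + 3.68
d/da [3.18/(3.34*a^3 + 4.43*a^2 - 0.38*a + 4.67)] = (-31.8636*a^2 - 28.1748*a + 1.2084)/(3.34*a^3 + 4.43*a^2 - 0.38*a + 4.67)^2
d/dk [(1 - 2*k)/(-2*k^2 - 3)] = 2*(-2*k^2 + 2*k + 3)/(4*k^4 + 12*k^2 + 9)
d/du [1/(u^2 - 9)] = -2*u/(u^2 - 9)^2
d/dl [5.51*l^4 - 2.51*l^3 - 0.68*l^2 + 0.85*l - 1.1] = 22.04*l^3 - 7.53*l^2 - 1.36*l + 0.85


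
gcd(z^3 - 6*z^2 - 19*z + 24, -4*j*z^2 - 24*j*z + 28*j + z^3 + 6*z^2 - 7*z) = z - 1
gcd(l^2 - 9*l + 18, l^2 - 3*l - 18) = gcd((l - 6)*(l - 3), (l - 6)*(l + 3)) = l - 6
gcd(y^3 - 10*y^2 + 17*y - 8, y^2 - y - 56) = y - 8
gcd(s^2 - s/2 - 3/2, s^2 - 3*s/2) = s - 3/2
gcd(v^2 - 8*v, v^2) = v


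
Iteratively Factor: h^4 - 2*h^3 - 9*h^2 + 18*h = (h - 3)*(h^3 + h^2 - 6*h) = h*(h - 3)*(h^2 + h - 6) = h*(h - 3)*(h + 3)*(h - 2)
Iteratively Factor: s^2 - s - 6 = (s + 2)*(s - 3)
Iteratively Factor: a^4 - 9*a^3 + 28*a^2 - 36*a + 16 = (a - 1)*(a^3 - 8*a^2 + 20*a - 16) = (a - 2)*(a - 1)*(a^2 - 6*a + 8) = (a - 4)*(a - 2)*(a - 1)*(a - 2)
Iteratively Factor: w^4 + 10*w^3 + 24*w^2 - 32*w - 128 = (w + 4)*(w^3 + 6*w^2 - 32) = (w - 2)*(w + 4)*(w^2 + 8*w + 16) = (w - 2)*(w + 4)^2*(w + 4)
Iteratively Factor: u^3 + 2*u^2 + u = (u)*(u^2 + 2*u + 1) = u*(u + 1)*(u + 1)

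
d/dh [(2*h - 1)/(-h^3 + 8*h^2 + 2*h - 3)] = (4*h^3 - 19*h^2 + 16*h - 4)/(h^6 - 16*h^5 + 60*h^4 + 38*h^3 - 44*h^2 - 12*h + 9)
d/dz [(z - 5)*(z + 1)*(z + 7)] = 3*z^2 + 6*z - 33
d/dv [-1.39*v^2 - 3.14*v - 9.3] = -2.78*v - 3.14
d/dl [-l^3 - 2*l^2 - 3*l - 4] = -3*l^2 - 4*l - 3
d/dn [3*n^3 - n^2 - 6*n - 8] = 9*n^2 - 2*n - 6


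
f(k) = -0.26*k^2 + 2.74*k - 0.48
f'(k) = 2.74 - 0.52*k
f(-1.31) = -4.52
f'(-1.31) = 3.42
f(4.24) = 6.46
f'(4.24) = 0.54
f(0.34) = 0.42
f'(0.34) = 2.56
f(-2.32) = -8.24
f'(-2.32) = 3.95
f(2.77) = 5.11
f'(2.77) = 1.30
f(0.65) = 1.19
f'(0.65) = 2.40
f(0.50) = 0.82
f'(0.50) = 2.48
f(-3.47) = -13.12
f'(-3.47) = 4.54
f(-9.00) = -46.20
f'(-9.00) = 7.42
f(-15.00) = -100.08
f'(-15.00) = 10.54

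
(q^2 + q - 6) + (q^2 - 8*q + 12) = 2*q^2 - 7*q + 6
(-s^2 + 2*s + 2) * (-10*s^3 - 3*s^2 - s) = 10*s^5 - 17*s^4 - 25*s^3 - 8*s^2 - 2*s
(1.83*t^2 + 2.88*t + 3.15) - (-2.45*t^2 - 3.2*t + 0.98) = 4.28*t^2 + 6.08*t + 2.17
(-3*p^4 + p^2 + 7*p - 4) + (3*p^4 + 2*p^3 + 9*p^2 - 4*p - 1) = 2*p^3 + 10*p^2 + 3*p - 5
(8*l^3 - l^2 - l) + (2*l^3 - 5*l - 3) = 10*l^3 - l^2 - 6*l - 3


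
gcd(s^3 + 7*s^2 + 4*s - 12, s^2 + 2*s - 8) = 1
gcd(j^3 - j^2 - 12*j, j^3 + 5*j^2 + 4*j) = j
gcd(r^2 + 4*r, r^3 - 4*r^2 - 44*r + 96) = 1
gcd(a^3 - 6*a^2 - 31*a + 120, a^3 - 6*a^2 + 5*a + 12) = a - 3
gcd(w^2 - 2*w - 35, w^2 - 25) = w + 5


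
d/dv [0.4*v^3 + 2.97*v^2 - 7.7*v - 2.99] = 1.2*v^2 + 5.94*v - 7.7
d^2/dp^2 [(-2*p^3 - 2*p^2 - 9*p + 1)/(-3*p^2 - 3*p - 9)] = 2*(3*p^3 - 3*p^2 - 30*p - 7)/(3*(p^6 + 3*p^5 + 12*p^4 + 19*p^3 + 36*p^2 + 27*p + 27))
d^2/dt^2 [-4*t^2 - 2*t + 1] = -8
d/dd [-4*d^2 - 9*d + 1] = -8*d - 9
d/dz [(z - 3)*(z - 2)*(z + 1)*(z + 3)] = 4*z^3 - 3*z^2 - 22*z + 9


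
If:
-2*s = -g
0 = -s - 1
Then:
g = -2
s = -1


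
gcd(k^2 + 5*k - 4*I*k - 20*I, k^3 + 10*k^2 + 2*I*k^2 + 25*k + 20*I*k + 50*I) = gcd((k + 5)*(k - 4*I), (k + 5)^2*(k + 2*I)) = k + 5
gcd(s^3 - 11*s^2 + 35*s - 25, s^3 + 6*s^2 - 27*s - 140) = s - 5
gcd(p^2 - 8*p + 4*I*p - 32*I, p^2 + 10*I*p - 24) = p + 4*I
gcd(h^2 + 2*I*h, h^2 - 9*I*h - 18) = 1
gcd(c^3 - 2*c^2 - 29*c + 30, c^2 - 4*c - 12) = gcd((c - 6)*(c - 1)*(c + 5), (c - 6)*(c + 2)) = c - 6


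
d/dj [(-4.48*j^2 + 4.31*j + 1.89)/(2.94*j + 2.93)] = (-13.1712*j^2 - 26.2528*j + 7.0717)/(8.6436*j^2 + 17.2284*j + 8.5849)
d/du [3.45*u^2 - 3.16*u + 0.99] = 6.9*u - 3.16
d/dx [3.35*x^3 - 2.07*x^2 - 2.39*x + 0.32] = 10.05*x^2 - 4.14*x - 2.39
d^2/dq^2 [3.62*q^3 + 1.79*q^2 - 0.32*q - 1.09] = 21.72*q + 3.58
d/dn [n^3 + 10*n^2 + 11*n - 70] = 3*n^2 + 20*n + 11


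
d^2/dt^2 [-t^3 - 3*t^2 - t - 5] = -6*t - 6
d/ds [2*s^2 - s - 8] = 4*s - 1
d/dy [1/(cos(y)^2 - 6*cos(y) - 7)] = 2*(cos(y) - 3)*sin(y)/(sin(y)^2 + 6*cos(y) + 6)^2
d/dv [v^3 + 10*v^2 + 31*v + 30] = 3*v^2 + 20*v + 31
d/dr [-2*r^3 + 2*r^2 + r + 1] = -6*r^2 + 4*r + 1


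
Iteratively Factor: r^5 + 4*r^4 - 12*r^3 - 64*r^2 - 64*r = (r)*(r^4 + 4*r^3 - 12*r^2 - 64*r - 64) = r*(r + 2)*(r^3 + 2*r^2 - 16*r - 32) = r*(r + 2)*(r + 4)*(r^2 - 2*r - 8) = r*(r - 4)*(r + 2)*(r + 4)*(r + 2)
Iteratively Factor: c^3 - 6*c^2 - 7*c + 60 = (c + 3)*(c^2 - 9*c + 20) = (c - 4)*(c + 3)*(c - 5)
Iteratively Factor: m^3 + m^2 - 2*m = (m)*(m^2 + m - 2) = m*(m + 2)*(m - 1)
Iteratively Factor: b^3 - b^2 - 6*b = (b + 2)*(b^2 - 3*b) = (b - 3)*(b + 2)*(b)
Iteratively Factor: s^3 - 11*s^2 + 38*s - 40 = (s - 5)*(s^2 - 6*s + 8) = (s - 5)*(s - 2)*(s - 4)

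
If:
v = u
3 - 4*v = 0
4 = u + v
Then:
No Solution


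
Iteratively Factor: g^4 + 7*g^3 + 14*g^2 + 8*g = (g + 2)*(g^3 + 5*g^2 + 4*g) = (g + 2)*(g + 4)*(g^2 + g) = g*(g + 2)*(g + 4)*(g + 1)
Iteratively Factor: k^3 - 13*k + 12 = (k + 4)*(k^2 - 4*k + 3) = (k - 1)*(k + 4)*(k - 3)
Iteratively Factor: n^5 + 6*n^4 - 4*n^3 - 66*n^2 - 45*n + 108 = (n - 1)*(n^4 + 7*n^3 + 3*n^2 - 63*n - 108) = (n - 1)*(n + 3)*(n^3 + 4*n^2 - 9*n - 36) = (n - 3)*(n - 1)*(n + 3)*(n^2 + 7*n + 12) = (n - 3)*(n - 1)*(n + 3)^2*(n + 4)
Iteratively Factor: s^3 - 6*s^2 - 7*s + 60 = (s + 3)*(s^2 - 9*s + 20) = (s - 5)*(s + 3)*(s - 4)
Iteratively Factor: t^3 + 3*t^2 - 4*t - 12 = (t + 2)*(t^2 + t - 6) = (t + 2)*(t + 3)*(t - 2)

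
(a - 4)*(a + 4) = a^2 - 16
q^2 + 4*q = q*(q + 4)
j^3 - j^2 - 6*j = j*(j - 3)*(j + 2)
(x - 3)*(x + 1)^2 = x^3 - x^2 - 5*x - 3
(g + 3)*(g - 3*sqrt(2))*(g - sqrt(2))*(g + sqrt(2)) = g^4 - 3*sqrt(2)*g^3 + 3*g^3 - 9*sqrt(2)*g^2 - 2*g^2 - 6*g + 6*sqrt(2)*g + 18*sqrt(2)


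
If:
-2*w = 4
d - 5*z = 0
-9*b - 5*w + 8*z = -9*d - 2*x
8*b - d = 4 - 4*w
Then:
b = 5*z/8 + 3/2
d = 5*z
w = -2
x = 7/4 - 379*z/16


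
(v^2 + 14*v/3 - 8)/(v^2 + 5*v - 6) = (v - 4/3)/(v - 1)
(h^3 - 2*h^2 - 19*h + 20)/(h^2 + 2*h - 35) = (h^2 + 3*h - 4)/(h + 7)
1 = 1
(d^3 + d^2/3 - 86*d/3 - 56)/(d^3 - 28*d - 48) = (d + 7/3)/(d + 2)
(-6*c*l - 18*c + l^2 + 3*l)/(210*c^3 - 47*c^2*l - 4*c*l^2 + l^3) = (-l - 3)/(35*c^2 - 2*c*l - l^2)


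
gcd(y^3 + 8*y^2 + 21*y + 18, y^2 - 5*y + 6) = 1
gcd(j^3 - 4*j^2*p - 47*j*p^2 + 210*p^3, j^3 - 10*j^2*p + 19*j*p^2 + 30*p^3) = j^2 - 11*j*p + 30*p^2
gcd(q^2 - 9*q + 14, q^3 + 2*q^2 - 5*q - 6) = q - 2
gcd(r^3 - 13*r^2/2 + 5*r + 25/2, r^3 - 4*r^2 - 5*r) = r^2 - 4*r - 5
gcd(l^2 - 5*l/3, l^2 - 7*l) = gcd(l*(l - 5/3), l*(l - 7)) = l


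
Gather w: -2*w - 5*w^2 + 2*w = -5*w^2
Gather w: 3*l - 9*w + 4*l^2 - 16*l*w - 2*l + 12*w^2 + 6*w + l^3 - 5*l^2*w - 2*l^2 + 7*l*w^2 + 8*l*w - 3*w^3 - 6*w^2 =l^3 + 2*l^2 + l - 3*w^3 + w^2*(7*l + 6) + w*(-5*l^2 - 8*l - 3)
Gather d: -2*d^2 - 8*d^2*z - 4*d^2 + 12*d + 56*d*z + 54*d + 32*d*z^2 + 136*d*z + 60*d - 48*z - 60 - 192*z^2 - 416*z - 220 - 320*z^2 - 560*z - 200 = d^2*(-8*z - 6) + d*(32*z^2 + 192*z + 126) - 512*z^2 - 1024*z - 480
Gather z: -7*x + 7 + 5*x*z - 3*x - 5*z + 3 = -10*x + z*(5*x - 5) + 10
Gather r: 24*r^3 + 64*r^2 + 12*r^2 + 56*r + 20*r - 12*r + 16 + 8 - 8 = 24*r^3 + 76*r^2 + 64*r + 16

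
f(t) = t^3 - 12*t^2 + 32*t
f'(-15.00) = 1067.00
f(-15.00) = -6555.00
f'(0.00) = 32.00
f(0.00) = 0.00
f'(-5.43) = 250.77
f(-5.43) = -687.68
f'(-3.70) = 161.87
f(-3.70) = -333.33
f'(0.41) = 22.66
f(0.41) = 11.17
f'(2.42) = -8.51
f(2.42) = 21.34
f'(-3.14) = 136.94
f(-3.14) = -249.75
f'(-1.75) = 83.19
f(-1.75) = -98.11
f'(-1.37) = 70.51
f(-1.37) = -68.93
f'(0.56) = 19.50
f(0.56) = 14.33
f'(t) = 3*t^2 - 24*t + 32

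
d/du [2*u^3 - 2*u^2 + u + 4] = 6*u^2 - 4*u + 1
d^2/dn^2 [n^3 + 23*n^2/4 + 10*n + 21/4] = 6*n + 23/2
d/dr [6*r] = 6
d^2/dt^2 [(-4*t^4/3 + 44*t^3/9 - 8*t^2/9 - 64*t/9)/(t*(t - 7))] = 8*(-3*t^3 + 63*t^2 - 441*t + 509)/(9*(t^3 - 21*t^2 + 147*t - 343))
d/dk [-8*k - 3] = -8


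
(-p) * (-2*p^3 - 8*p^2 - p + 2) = 2*p^4 + 8*p^3 + p^2 - 2*p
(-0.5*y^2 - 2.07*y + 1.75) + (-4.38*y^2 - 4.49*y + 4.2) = -4.88*y^2 - 6.56*y + 5.95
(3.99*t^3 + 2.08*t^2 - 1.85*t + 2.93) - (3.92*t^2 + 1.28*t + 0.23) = 3.99*t^3 - 1.84*t^2 - 3.13*t + 2.7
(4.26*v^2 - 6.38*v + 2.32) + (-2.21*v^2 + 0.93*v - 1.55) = 2.05*v^2 - 5.45*v + 0.77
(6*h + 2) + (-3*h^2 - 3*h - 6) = -3*h^2 + 3*h - 4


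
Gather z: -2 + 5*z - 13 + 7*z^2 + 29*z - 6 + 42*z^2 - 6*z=49*z^2 + 28*z - 21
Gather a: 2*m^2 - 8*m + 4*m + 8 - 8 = 2*m^2 - 4*m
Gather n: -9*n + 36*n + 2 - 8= 27*n - 6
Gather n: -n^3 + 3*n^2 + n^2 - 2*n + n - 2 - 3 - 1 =-n^3 + 4*n^2 - n - 6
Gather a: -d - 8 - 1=-d - 9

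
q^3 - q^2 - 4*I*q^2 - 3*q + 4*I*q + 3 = (q - 1)*(q - 3*I)*(q - I)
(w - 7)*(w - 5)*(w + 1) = w^3 - 11*w^2 + 23*w + 35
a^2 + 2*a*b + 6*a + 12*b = (a + 6)*(a + 2*b)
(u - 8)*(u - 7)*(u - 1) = u^3 - 16*u^2 + 71*u - 56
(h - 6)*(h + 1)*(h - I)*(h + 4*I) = h^4 - 5*h^3 + 3*I*h^3 - 2*h^2 - 15*I*h^2 - 20*h - 18*I*h - 24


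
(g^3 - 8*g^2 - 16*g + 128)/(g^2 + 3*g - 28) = (g^2 - 4*g - 32)/(g + 7)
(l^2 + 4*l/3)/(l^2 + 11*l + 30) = l*(3*l + 4)/(3*(l^2 + 11*l + 30))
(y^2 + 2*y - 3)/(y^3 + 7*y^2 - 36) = (y - 1)/(y^2 + 4*y - 12)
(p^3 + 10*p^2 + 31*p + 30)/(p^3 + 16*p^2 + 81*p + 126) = (p^2 + 7*p + 10)/(p^2 + 13*p + 42)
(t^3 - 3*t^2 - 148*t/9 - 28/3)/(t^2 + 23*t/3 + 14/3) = (t^2 - 11*t/3 - 14)/(t + 7)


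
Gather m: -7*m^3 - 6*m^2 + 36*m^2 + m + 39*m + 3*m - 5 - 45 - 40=-7*m^3 + 30*m^2 + 43*m - 90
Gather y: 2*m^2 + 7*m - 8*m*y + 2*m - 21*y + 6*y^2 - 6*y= 2*m^2 + 9*m + 6*y^2 + y*(-8*m - 27)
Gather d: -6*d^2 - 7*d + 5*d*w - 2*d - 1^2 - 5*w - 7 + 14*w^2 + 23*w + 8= -6*d^2 + d*(5*w - 9) + 14*w^2 + 18*w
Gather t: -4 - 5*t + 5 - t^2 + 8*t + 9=-t^2 + 3*t + 10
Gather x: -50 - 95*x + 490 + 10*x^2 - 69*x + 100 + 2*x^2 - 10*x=12*x^2 - 174*x + 540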